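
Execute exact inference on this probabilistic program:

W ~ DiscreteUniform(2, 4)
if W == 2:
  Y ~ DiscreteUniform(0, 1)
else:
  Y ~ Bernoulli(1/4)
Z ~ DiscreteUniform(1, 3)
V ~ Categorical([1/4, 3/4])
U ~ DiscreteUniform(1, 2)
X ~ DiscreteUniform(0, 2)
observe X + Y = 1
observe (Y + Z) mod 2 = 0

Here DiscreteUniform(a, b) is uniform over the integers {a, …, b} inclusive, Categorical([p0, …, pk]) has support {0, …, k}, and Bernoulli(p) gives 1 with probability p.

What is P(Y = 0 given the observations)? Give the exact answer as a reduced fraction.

P(Y = 0 | obs) = 1/2

Enumerate traces; 36 have nonzero weight after conditioning:
  (W=2, Y=0, Z=2, V=0, U=1, X=1) weight 1/432
  (W=2, Y=0, Z=2, V=0, U=2, X=1) weight 1/432
  (W=2, Y=0, Z=2, V=1, U=1, X=1) weight 1/144
  (W=2, Y=0, Z=2, V=1, U=2, X=1) weight 1/144
  (W=2, Y=1, Z=1, V=0, U=1, X=0) weight 1/432
  (W=2, Y=1, Z=1, V=0, U=2, X=0) weight 1/432
  (W=2, Y=1, Z=1, V=1, U=1, X=0) weight 1/144
  (W=2, Y=1, Z=1, V=1, U=2, X=0) weight 1/144
  … 28 more
Group by Y:
  weight(Y=0) = 2/27
  weight(Y=1) = 2/27
Total weight = 2/27 + 2/27 = 4/27
P(Y=0 | obs) = 2/27 / 4/27 = 1/2
P(Y=1 | obs) = 2/27 / 4/27 = 1/2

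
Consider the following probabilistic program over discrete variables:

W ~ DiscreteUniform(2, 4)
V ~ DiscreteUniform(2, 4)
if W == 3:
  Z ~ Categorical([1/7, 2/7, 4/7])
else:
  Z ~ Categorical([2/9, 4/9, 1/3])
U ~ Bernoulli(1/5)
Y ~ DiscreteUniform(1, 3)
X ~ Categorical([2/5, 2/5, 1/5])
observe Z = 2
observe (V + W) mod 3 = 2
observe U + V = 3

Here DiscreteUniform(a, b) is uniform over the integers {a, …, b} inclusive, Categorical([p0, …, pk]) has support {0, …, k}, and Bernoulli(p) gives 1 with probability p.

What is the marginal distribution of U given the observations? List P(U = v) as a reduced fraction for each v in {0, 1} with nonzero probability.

Enumerate traces; 18 have nonzero weight after conditioning:
  (W=2, V=3, Z=2, U=0, Y=1, X=0) weight 8/2025
  (W=2, V=3, Z=2, U=0, Y=1, X=1) weight 8/2025
  (W=2, V=3, Z=2, U=0, Y=1, X=2) weight 4/2025
  (W=2, V=3, Z=2, U=0, Y=2, X=0) weight 8/2025
  (W=2, V=3, Z=2, U=0, Y=2, X=1) weight 8/2025
  (W=2, V=3, Z=2, U=0, Y=2, X=2) weight 4/2025
  (W=2, V=3, Z=2, U=0, Y=3, X=0) weight 8/2025
  (W=2, V=3, Z=2, U=0, Y=3, X=1) weight 8/2025
  (W=3, V=2, Z=2, U=1, Y=1, X=0) weight 8/4725
  … 9 more
Group by U:
  weight(U=0) = 4/135
  weight(U=1) = 4/315
Total weight = 4/135 + 4/315 = 8/189
P(U=0 | obs) = 4/135 / 8/189 = 7/10
P(U=1 | obs) = 4/315 / 8/189 = 3/10

P(U=0) = 7/10, P(U=1) = 3/10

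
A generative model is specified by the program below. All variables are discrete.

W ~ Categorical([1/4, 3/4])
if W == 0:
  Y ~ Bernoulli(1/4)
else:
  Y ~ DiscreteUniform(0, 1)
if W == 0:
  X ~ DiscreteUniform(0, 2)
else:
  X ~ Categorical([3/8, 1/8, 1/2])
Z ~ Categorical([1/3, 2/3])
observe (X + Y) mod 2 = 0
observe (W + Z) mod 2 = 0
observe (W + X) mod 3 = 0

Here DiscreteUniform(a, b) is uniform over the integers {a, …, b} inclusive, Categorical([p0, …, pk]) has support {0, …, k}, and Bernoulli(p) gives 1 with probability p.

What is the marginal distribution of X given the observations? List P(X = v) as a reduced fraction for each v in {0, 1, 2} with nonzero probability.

P(X=0) = 1/7, P(X=2) = 6/7

Enumerate traces; 2 have nonzero weight after conditioning:
  (W=0, Y=0, X=0, Z=0) weight 1/48
  (W=1, Y=0, X=2, Z=1) weight 1/8
Group by X:
  weight(X=0) = 1/48
  weight(X=2) = 1/8
Total weight = 1/48 + 1/8 = 7/48
P(X=0 | obs) = 1/48 / 7/48 = 1/7
P(X=2 | obs) = 1/8 / 7/48 = 6/7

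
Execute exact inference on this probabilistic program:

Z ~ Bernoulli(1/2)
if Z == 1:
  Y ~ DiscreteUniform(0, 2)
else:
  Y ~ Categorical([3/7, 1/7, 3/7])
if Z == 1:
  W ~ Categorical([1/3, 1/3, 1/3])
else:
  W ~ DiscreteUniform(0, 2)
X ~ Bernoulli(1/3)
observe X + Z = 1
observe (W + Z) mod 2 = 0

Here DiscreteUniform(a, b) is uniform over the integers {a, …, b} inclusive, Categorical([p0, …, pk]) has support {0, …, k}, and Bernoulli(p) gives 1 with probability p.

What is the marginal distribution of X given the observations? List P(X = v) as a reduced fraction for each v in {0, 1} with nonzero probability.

Enumerate traces; 9 have nonzero weight after conditioning:
  (Z=0, Y=0, W=0, X=1) weight 1/42
  (Z=0, Y=0, W=2, X=1) weight 1/42
  (Z=0, Y=1, W=0, X=1) weight 1/126
  (Z=0, Y=1, W=2, X=1) weight 1/126
  (Z=0, Y=2, W=0, X=1) weight 1/42
  (Z=0, Y=2, W=2, X=1) weight 1/42
  (Z=1, Y=0, W=1, X=0) weight 1/27
  (Z=1, Y=1, W=1, X=0) weight 1/27
  … 1 more
Group by X:
  weight(X=0) = 1/9
  weight(X=1) = 1/9
Total weight = 1/9 + 1/9 = 2/9
P(X=0 | obs) = 1/9 / 2/9 = 1/2
P(X=1 | obs) = 1/9 / 2/9 = 1/2

P(X=0) = 1/2, P(X=1) = 1/2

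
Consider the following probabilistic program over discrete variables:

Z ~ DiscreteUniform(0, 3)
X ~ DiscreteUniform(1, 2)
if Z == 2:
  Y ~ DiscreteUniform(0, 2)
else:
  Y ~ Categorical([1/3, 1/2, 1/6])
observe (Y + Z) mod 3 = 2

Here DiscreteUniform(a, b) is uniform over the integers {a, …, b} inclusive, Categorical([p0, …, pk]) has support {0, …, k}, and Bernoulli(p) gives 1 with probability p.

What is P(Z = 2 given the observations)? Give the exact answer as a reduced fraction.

Enumerate traces; 8 have nonzero weight after conditioning:
  (Z=0, X=1, Y=2) weight 1/48
  (Z=0, X=2, Y=2) weight 1/48
  (Z=1, X=1, Y=1) weight 1/16
  (Z=1, X=2, Y=1) weight 1/16
  (Z=2, X=1, Y=0) weight 1/24
  (Z=2, X=2, Y=0) weight 1/24
  (Z=3, X=1, Y=2) weight 1/48
  (Z=3, X=2, Y=2) weight 1/48
Group by Z:
  weight(Z=0) = 1/24
  weight(Z=1) = 1/8
  weight(Z=2) = 1/12
  weight(Z=3) = 1/24
Total weight = 1/24 + 1/8 + 1/12 + 1/24 = 7/24
P(Z=0 | obs) = 1/24 / 7/24 = 1/7
P(Z=1 | obs) = 1/8 / 7/24 = 3/7
P(Z=2 | obs) = 1/12 / 7/24 = 2/7
P(Z=3 | obs) = 1/24 / 7/24 = 1/7

P(Z = 2 | obs) = 2/7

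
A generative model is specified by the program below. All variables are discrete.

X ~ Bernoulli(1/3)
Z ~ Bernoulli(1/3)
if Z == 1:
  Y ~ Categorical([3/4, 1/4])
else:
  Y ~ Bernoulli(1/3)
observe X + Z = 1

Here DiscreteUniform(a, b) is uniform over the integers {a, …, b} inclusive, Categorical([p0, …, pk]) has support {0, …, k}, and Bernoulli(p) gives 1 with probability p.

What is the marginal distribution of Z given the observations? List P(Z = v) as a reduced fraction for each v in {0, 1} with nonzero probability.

P(Z=0) = 1/2, P(Z=1) = 1/2

Enumerate traces; 4 have nonzero weight after conditioning:
  (X=0, Z=1, Y=0) weight 1/6
  (X=0, Z=1, Y=1) weight 1/18
  (X=1, Z=0, Y=0) weight 4/27
  (X=1, Z=0, Y=1) weight 2/27
Group by Z:
  weight(Z=0) = 2/9
  weight(Z=1) = 2/9
Total weight = 2/9 + 2/9 = 4/9
P(Z=0 | obs) = 2/9 / 4/9 = 1/2
P(Z=1 | obs) = 2/9 / 4/9 = 1/2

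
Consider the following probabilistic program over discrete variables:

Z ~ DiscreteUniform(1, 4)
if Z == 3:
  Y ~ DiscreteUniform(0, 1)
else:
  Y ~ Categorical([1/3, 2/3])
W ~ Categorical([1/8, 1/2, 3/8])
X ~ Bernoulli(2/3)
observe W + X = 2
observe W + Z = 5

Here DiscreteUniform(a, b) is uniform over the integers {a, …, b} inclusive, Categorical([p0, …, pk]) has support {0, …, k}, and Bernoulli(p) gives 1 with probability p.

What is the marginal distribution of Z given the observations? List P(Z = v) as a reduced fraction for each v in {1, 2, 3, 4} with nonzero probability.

Enumerate traces; 4 have nonzero weight after conditioning:
  (Z=3, Y=0, W=2, X=0) weight 1/64
  (Z=3, Y=1, W=2, X=0) weight 1/64
  (Z=4, Y=0, W=1, X=1) weight 1/36
  (Z=4, Y=1, W=1, X=1) weight 1/18
Group by Z:
  weight(Z=3) = 1/32
  weight(Z=4) = 1/12
Total weight = 1/32 + 1/12 = 11/96
P(Z=3 | obs) = 1/32 / 11/96 = 3/11
P(Z=4 | obs) = 1/12 / 11/96 = 8/11

P(Z=3) = 3/11, P(Z=4) = 8/11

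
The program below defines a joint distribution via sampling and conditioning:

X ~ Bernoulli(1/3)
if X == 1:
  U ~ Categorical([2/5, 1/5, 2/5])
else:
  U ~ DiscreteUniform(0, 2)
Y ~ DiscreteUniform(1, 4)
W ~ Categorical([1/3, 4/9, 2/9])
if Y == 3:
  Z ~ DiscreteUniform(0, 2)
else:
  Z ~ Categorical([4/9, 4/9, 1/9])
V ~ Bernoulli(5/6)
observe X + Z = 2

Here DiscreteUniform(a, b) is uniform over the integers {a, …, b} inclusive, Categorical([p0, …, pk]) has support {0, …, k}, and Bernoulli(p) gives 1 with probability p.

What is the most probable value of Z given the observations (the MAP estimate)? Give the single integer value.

argmax_v P(Z = v | obs) = 1

Enumerate traces; 144 have nonzero weight after conditioning:
  (X=0, U=0, Y=1, W=0, Z=2, V=0) weight 1/2916
  (X=0, U=0, Y=1, W=0, Z=2, V=1) weight 5/2916
  (X=0, U=0, Y=1, W=1, Z=2, V=0) weight 1/2187
  (X=0, U=0, Y=1, W=1, Z=2, V=1) weight 5/2187
  (X=0, U=0, Y=1, W=2, Z=2, V=0) weight 1/4374
  (X=0, U=0, Y=1, W=2, Z=2, V=1) weight 5/4374
  (X=0, U=0, Y=2, W=0, Z=2, V=0) weight 1/2916
  (X=0, U=0, Y=2, W=0, Z=2, V=1) weight 5/2916
  (X=1, U=0, Y=1, W=0, Z=1, V=0) weight 1/1215
  … 135 more
Group by Z:
  weight(Z=1) = 5/36
  weight(Z=2) = 1/9
Total weight = 5/36 + 1/9 = 1/4
P(Z=1 | obs) = 5/36 / 1/4 = 5/9
P(Z=2 | obs) = 1/9 / 1/4 = 4/9
argmax = 1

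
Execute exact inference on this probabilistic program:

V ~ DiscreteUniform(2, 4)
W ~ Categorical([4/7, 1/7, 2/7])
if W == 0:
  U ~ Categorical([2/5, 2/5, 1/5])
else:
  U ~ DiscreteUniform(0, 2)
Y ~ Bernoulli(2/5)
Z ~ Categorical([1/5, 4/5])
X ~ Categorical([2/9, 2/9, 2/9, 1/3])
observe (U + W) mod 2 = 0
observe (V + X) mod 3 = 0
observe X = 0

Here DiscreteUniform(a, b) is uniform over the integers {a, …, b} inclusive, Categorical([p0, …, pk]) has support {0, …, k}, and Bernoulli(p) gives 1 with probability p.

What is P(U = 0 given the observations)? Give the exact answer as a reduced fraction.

P(U = 0 | obs) = 34/61

Enumerate traces; 20 have nonzero weight after conditioning:
  (V=3, W=0, U=0, Y=0, Z=0, X=0) weight 16/7875
  (V=3, W=0, U=0, Y=0, Z=1, X=0) weight 64/7875
  (V=3, W=0, U=0, Y=1, Z=0, X=0) weight 32/23625
  (V=3, W=0, U=0, Y=1, Z=1, X=0) weight 128/23625
  (V=3, W=0, U=2, Y=0, Z=0, X=0) weight 8/7875
  (V=3, W=0, U=2, Y=0, Z=1, X=0) weight 32/7875
  (V=3, W=0, U=2, Y=1, Z=0, X=0) weight 16/23625
  (V=3, W=0, U=2, Y=1, Z=1, X=0) weight 64/23625
  (V=3, W=1, U=1, Y=0, Z=0, X=0) weight 2/4725
  … 11 more
Group by U:
  weight(U=0) = 68/2835
  weight(U=1) = 2/567
  weight(U=2) = 44/2835
Total weight = 68/2835 + 2/567 + 44/2835 = 122/2835
P(U=0 | obs) = 68/2835 / 122/2835 = 34/61
P(U=1 | obs) = 2/567 / 122/2835 = 5/61
P(U=2 | obs) = 44/2835 / 122/2835 = 22/61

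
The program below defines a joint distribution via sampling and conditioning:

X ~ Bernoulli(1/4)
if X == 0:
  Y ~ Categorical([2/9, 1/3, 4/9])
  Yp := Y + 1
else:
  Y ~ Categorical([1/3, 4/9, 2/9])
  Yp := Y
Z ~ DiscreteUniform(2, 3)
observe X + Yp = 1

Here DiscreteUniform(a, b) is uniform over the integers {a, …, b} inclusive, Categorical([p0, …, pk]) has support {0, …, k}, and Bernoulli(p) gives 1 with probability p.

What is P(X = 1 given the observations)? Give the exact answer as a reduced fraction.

Enumerate traces; 4 have nonzero weight after conditioning:
  (X=0, Y=0, Z=2) weight 1/12
  (X=0, Y=0, Z=3) weight 1/12
  (X=1, Y=0, Z=2) weight 1/24
  (X=1, Y=0, Z=3) weight 1/24
Group by X:
  weight(X=0) = 1/6
  weight(X=1) = 1/12
Total weight = 1/6 + 1/12 = 1/4
P(X=0 | obs) = 1/6 / 1/4 = 2/3
P(X=1 | obs) = 1/12 / 1/4 = 1/3

P(X = 1 | obs) = 1/3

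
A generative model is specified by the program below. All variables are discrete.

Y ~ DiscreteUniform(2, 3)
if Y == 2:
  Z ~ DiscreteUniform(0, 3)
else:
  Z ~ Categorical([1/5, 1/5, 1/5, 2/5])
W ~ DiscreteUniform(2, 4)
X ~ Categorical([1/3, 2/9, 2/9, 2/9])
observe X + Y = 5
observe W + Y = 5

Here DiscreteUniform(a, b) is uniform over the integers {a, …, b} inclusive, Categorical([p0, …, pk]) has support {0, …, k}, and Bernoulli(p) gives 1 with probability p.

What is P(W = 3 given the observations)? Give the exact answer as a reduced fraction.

Enumerate traces; 8 have nonzero weight after conditioning:
  (Y=2, Z=0, W=3, X=3) weight 1/108
  (Y=2, Z=1, W=3, X=3) weight 1/108
  (Y=2, Z=2, W=3, X=3) weight 1/108
  (Y=2, Z=3, W=3, X=3) weight 1/108
  (Y=3, Z=0, W=2, X=2) weight 1/135
  (Y=3, Z=1, W=2, X=2) weight 1/135
  (Y=3, Z=2, W=2, X=2) weight 1/135
  (Y=3, Z=3, W=2, X=2) weight 2/135
Group by W:
  weight(W=2) = 1/27
  weight(W=3) = 1/27
Total weight = 1/27 + 1/27 = 2/27
P(W=2 | obs) = 1/27 / 2/27 = 1/2
P(W=3 | obs) = 1/27 / 2/27 = 1/2

P(W = 3 | obs) = 1/2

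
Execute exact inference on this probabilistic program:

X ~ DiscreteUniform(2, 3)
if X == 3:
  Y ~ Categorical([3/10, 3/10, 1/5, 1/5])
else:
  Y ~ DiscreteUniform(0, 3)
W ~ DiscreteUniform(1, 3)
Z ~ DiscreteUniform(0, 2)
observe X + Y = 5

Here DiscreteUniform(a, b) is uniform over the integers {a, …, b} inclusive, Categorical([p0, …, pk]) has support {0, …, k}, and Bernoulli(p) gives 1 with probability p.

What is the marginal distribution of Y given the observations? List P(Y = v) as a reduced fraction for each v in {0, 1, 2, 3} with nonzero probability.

P(Y=2) = 4/9, P(Y=3) = 5/9

Enumerate traces; 18 have nonzero weight after conditioning:
  (X=2, Y=3, W=1, Z=0) weight 1/72
  (X=2, Y=3, W=1, Z=1) weight 1/72
  (X=2, Y=3, W=1, Z=2) weight 1/72
  (X=2, Y=3, W=2, Z=0) weight 1/72
  (X=2, Y=3, W=2, Z=1) weight 1/72
  (X=2, Y=3, W=2, Z=2) weight 1/72
  (X=2, Y=3, W=3, Z=0) weight 1/72
  (X=2, Y=3, W=3, Z=1) weight 1/72
  (X=3, Y=2, W=1, Z=0) weight 1/90
  … 9 more
Group by Y:
  weight(Y=2) = 1/10
  weight(Y=3) = 1/8
Total weight = 1/10 + 1/8 = 9/40
P(Y=2 | obs) = 1/10 / 9/40 = 4/9
P(Y=3 | obs) = 1/8 / 9/40 = 5/9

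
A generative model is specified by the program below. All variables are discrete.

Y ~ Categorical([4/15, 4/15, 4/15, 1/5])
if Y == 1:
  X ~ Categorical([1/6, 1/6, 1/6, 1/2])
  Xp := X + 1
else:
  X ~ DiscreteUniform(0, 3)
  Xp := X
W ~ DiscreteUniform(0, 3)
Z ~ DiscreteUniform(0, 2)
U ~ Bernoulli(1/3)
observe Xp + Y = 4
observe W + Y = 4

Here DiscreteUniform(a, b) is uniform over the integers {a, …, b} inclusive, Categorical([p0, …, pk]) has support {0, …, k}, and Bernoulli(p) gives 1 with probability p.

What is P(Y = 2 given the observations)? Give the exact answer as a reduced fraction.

Enumerate traces; 18 have nonzero weight after conditioning:
  (Y=1, X=2, W=3, Z=0, U=0) weight 1/405
  (Y=1, X=2, W=3, Z=0, U=1) weight 1/810
  (Y=1, X=2, W=3, Z=1, U=0) weight 1/405
  (Y=1, X=2, W=3, Z=1, U=1) weight 1/810
  (Y=1, X=2, W=3, Z=2, U=0) weight 1/405
  (Y=1, X=2, W=3, Z=2, U=1) weight 1/810
  (Y=2, X=2, W=2, Z=0, U=0) weight 1/270
  (Y=2, X=2, W=2, Z=0, U=1) weight 1/540
  (Y=3, X=1, W=1, Z=0, U=0) weight 1/360
  … 9 more
Group by Y:
  weight(Y=1) = 1/90
  weight(Y=2) = 1/60
  weight(Y=3) = 1/80
Total weight = 1/90 + 1/60 + 1/80 = 29/720
P(Y=1 | obs) = 1/90 / 29/720 = 8/29
P(Y=2 | obs) = 1/60 / 29/720 = 12/29
P(Y=3 | obs) = 1/80 / 29/720 = 9/29

P(Y = 2 | obs) = 12/29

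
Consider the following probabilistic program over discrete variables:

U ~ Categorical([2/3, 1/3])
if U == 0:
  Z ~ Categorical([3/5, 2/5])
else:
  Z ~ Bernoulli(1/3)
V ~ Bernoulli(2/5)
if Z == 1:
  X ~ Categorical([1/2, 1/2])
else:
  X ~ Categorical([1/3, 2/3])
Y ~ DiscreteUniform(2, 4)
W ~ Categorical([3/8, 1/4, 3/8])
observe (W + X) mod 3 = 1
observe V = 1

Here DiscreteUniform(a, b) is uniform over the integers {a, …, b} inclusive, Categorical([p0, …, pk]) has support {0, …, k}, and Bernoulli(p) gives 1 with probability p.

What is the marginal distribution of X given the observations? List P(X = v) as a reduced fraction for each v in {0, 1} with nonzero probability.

Enumerate traces; 24 have nonzero weight after conditioning:
  (U=0, Z=0, V=1, X=0, Y=2, W=1) weight 1/225
  (U=0, Z=0, V=1, X=0, Y=3, W=1) weight 1/225
  (U=0, Z=0, V=1, X=0, Y=4, W=1) weight 1/225
  (U=0, Z=0, V=1, X=1, Y=2, W=0) weight 1/75
  (U=0, Z=0, V=1, X=1, Y=3, W=0) weight 1/75
  (U=0, Z=0, V=1, X=1, Y=4, W=0) weight 1/75
  (U=0, Z=1, V=1, X=0, Y=2, W=1) weight 1/225
  (U=0, Z=1, V=1, X=0, Y=3, W=1) weight 1/225
  … 16 more
Group by X:
  weight(X=0) = 107/2700
  weight(X=1) = 163/1800
Total weight = 107/2700 + 163/1800 = 703/5400
P(X=0 | obs) = 107/2700 / 703/5400 = 214/703
P(X=1 | obs) = 163/1800 / 703/5400 = 489/703

P(X=0) = 214/703, P(X=1) = 489/703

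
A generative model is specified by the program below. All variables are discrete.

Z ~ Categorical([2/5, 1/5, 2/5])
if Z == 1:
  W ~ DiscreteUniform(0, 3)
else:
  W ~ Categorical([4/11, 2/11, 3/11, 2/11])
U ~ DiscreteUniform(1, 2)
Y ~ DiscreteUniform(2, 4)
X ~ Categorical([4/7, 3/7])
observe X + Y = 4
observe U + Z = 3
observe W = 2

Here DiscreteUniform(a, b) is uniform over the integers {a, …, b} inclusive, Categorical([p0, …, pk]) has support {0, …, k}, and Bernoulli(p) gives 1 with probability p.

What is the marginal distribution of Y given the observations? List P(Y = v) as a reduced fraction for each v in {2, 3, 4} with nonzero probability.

Enumerate traces; 4 have nonzero weight after conditioning:
  (Z=1, W=2, U=2, Y=3, X=1) weight 1/280
  (Z=1, W=2, U=2, Y=4, X=0) weight 1/210
  (Z=2, W=2, U=1, Y=3, X=1) weight 3/385
  (Z=2, W=2, U=1, Y=4, X=0) weight 4/385
Group by Y:
  weight(Y=3) = 1/88
  weight(Y=4) = 1/66
Total weight = 1/88 + 1/66 = 7/264
P(Y=3 | obs) = 1/88 / 7/264 = 3/7
P(Y=4 | obs) = 1/66 / 7/264 = 4/7

P(Y=3) = 3/7, P(Y=4) = 4/7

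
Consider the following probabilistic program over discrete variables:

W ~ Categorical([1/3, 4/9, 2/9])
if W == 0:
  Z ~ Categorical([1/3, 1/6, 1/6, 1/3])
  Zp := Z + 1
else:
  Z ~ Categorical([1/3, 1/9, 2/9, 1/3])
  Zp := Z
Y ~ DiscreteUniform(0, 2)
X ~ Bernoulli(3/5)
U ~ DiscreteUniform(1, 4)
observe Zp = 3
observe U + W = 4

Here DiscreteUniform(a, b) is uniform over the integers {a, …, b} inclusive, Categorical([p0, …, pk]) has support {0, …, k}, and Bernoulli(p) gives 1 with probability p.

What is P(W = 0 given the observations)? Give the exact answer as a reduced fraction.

Enumerate traces; 18 have nonzero weight after conditioning:
  (W=0, Z=2, Y=0, X=0, U=4) weight 1/540
  (W=0, Z=2, Y=0, X=1, U=4) weight 1/360
  (W=0, Z=2, Y=1, X=0, U=4) weight 1/540
  (W=0, Z=2, Y=1, X=1, U=4) weight 1/360
  (W=0, Z=2, Y=2, X=0, U=4) weight 1/540
  (W=0, Z=2, Y=2, X=1, U=4) weight 1/360
  (W=1, Z=3, Y=0, X=0, U=3) weight 2/405
  (W=1, Z=3, Y=0, X=1, U=3) weight 1/135
  (W=2, Z=3, Y=0, X=0, U=2) weight 1/405
  … 9 more
Group by W:
  weight(W=0) = 1/72
  weight(W=1) = 1/27
  weight(W=2) = 1/54
Total weight = 1/72 + 1/27 + 1/54 = 5/72
P(W=0 | obs) = 1/72 / 5/72 = 1/5
P(W=1 | obs) = 1/27 / 5/72 = 8/15
P(W=2 | obs) = 1/54 / 5/72 = 4/15

P(W = 0 | obs) = 1/5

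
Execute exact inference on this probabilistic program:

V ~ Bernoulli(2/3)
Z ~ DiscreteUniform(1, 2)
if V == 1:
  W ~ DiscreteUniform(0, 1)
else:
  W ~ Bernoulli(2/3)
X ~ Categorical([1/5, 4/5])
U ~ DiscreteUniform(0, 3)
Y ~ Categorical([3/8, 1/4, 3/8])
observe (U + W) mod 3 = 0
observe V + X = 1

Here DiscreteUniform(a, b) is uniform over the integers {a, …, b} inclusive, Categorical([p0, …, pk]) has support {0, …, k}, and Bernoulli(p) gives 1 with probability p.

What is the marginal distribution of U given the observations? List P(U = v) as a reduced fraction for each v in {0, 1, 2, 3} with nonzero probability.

Enumerate traces; 36 have nonzero weight after conditioning:
  (V=0, Z=1, W=0, X=1, U=0, Y=0) weight 1/240
  (V=0, Z=1, W=0, X=1, U=0, Y=1) weight 1/360
  (V=0, Z=1, W=0, X=1, U=0, Y=2) weight 1/240
  (V=0, Z=1, W=0, X=1, U=3, Y=0) weight 1/240
  (V=0, Z=1, W=0, X=1, U=3, Y=1) weight 1/360
  (V=0, Z=1, W=0, X=1, U=3, Y=2) weight 1/240
  (V=0, Z=1, W=1, X=1, U=2, Y=0) weight 1/120
  (V=0, Z=1, W=1, X=1, U=2, Y=1) weight 1/180
  … 28 more
Group by U:
  weight(U=0) = 7/180
  weight(U=2) = 11/180
  weight(U=3) = 7/180
Total weight = 7/180 + 11/180 + 7/180 = 5/36
P(U=0 | obs) = 7/180 / 5/36 = 7/25
P(U=2 | obs) = 11/180 / 5/36 = 11/25
P(U=3 | obs) = 7/180 / 5/36 = 7/25

P(U=0) = 7/25, P(U=2) = 11/25, P(U=3) = 7/25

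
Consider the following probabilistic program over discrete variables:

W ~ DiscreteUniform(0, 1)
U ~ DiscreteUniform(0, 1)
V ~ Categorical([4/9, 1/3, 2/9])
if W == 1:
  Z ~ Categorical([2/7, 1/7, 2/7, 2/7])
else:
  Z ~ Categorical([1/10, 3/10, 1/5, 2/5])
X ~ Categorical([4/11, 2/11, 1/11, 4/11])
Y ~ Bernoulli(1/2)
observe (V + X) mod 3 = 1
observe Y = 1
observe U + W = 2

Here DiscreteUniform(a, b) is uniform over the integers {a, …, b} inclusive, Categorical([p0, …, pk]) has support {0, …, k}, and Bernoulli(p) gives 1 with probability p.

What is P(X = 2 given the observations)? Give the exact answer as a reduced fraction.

P(X = 2 | obs) = 1/17

Enumerate traces; 16 have nonzero weight after conditioning:
  (W=1, U=1, V=0, Z=0, X=1, Y=1) weight 2/693
  (W=1, U=1, V=0, Z=1, X=1, Y=1) weight 1/693
  (W=1, U=1, V=0, Z=2, X=1, Y=1) weight 2/693
  (W=1, U=1, V=0, Z=3, X=1, Y=1) weight 2/693
  (W=1, U=1, V=1, Z=0, X=0, Y=1) weight 1/231
  (W=1, U=1, V=1, Z=0, X=3, Y=1) weight 1/231
  (W=1, U=1, V=1, Z=1, X=0, Y=1) weight 1/462
  (W=1, U=1, V=1, Z=1, X=3, Y=1) weight 1/462
  (W=1, U=1, V=2, Z=0, X=2, Y=1) weight 1/1386
  … 7 more
Group by X:
  weight(X=0) = 1/66
  weight(X=1) = 1/99
  weight(X=2) = 1/396
  weight(X=3) = 1/66
Total weight = 1/66 + 1/99 + 1/396 + 1/66 = 17/396
P(X=0 | obs) = 1/66 / 17/396 = 6/17
P(X=1 | obs) = 1/99 / 17/396 = 4/17
P(X=2 | obs) = 1/396 / 17/396 = 1/17
P(X=3 | obs) = 1/66 / 17/396 = 6/17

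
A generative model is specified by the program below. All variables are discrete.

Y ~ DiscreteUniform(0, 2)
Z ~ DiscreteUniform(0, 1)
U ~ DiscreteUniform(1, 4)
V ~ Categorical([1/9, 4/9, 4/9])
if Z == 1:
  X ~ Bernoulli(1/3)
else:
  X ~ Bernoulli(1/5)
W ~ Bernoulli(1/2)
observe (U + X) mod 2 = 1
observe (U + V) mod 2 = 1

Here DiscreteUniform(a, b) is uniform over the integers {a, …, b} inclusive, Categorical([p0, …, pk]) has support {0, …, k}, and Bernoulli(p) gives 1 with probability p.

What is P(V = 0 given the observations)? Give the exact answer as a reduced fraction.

Enumerate traces; 72 have nonzero weight after conditioning:
  (Y=0, Z=0, U=1, V=0, X=0, W=0) weight 1/540
  (Y=0, Z=0, U=1, V=0, X=0, W=1) weight 1/540
  (Y=0, Z=0, U=1, V=2, X=0, W=0) weight 1/135
  (Y=0, Z=0, U=1, V=2, X=0, W=1) weight 1/135
  (Y=0, Z=0, U=2, V=1, X=1, W=0) weight 1/540
  (Y=0, Z=0, U=2, V=1, X=1, W=1) weight 1/540
  (Y=0, Z=0, U=3, V=0, X=0, W=0) weight 1/540
  (Y=0, Z=0, U=3, V=0, X=0, W=1) weight 1/540
  … 64 more
Group by V:
  weight(V=0) = 11/270
  weight(V=1) = 8/135
  weight(V=2) = 22/135
Total weight = 11/270 + 8/135 + 22/135 = 71/270
P(V=0 | obs) = 11/270 / 71/270 = 11/71
P(V=1 | obs) = 8/135 / 71/270 = 16/71
P(V=2 | obs) = 22/135 / 71/270 = 44/71

P(V = 0 | obs) = 11/71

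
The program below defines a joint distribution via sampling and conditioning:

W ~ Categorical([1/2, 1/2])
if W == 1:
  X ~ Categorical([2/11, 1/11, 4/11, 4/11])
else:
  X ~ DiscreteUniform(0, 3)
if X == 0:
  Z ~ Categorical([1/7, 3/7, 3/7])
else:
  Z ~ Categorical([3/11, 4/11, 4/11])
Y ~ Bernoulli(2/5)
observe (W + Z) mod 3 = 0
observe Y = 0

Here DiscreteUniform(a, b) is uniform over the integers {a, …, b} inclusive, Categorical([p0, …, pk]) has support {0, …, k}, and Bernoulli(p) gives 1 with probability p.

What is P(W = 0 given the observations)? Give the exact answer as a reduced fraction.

Enumerate traces; 8 have nonzero weight after conditioning:
  (W=0, X=0, Z=0, Y=0) weight 3/280
  (W=0, X=1, Z=0, Y=0) weight 9/440
  (W=0, X=2, Z=0, Y=0) weight 9/440
  (W=0, X=3, Z=0, Y=0) weight 9/440
  (W=1, X=0, Z=2, Y=0) weight 9/385
  (W=1, X=1, Z=2, Y=0) weight 6/605
  (W=1, X=2, Z=2, Y=0) weight 24/605
  (W=1, X=3, Z=2, Y=0) weight 24/605
Group by W:
  weight(W=0) = 111/1540
  weight(W=1) = 477/4235
Total weight = 111/1540 + 477/4235 = 447/2420
P(W=0 | obs) = 111/1540 / 447/2420 = 407/1043
P(W=1 | obs) = 477/4235 / 447/2420 = 636/1043

P(W = 0 | obs) = 407/1043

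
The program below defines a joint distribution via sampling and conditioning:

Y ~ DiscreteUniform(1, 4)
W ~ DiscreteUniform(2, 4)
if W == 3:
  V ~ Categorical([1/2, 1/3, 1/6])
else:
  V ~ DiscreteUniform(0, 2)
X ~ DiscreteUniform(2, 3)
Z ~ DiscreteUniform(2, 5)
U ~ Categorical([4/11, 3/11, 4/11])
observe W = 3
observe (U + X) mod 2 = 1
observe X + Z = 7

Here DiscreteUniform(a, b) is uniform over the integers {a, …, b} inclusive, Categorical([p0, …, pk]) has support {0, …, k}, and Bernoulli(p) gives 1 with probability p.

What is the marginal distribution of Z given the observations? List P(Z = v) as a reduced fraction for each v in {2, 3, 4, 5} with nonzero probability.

Enumerate traces; 36 have nonzero weight after conditioning:
  (Y=1, W=3, V=0, X=2, Z=5, U=1) weight 1/704
  (Y=1, W=3, V=0, X=3, Z=4, U=0) weight 1/528
  (Y=1, W=3, V=0, X=3, Z=4, U=2) weight 1/528
  (Y=1, W=3, V=1, X=2, Z=5, U=1) weight 1/1056
  (Y=1, W=3, V=1, X=3, Z=4, U=0) weight 1/792
  (Y=1, W=3, V=1, X=3, Z=4, U=2) weight 1/792
  (Y=1, W=3, V=2, X=2, Z=5, U=1) weight 1/2112
  (Y=1, W=3, V=2, X=3, Z=4, U=0) weight 1/1584
  … 28 more
Group by Z:
  weight(Z=4) = 1/33
  weight(Z=5) = 1/88
Total weight = 1/33 + 1/88 = 1/24
P(Z=4 | obs) = 1/33 / 1/24 = 8/11
P(Z=5 | obs) = 1/88 / 1/24 = 3/11

P(Z=4) = 8/11, P(Z=5) = 3/11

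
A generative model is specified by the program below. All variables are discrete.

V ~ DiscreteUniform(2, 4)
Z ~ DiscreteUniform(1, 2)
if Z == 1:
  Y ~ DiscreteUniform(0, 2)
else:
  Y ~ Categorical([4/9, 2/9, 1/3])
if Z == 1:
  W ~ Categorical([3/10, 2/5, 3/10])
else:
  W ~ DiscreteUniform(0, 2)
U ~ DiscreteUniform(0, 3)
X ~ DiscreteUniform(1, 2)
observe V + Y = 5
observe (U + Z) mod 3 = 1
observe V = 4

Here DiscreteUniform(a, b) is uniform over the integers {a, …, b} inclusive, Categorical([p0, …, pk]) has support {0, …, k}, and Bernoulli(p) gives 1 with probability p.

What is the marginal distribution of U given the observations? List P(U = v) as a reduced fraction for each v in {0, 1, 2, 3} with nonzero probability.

P(U=0) = 3/8, P(U=2) = 1/4, P(U=3) = 3/8

Enumerate traces; 18 have nonzero weight after conditioning:
  (V=4, Z=1, Y=1, W=0, U=0, X=1) weight 1/480
  (V=4, Z=1, Y=1, W=0, U=0, X=2) weight 1/480
  (V=4, Z=1, Y=1, W=0, U=3, X=1) weight 1/480
  (V=4, Z=1, Y=1, W=0, U=3, X=2) weight 1/480
  (V=4, Z=1, Y=1, W=1, U=0, X=1) weight 1/360
  (V=4, Z=1, Y=1, W=1, U=0, X=2) weight 1/360
  (V=4, Z=1, Y=1, W=1, U=3, X=1) weight 1/360
  (V=4, Z=1, Y=1, W=1, U=3, X=2) weight 1/360
  (V=4, Z=2, Y=1, W=0, U=2, X=1) weight 1/648
  … 9 more
Group by U:
  weight(U=0) = 1/72
  weight(U=2) = 1/108
  weight(U=3) = 1/72
Total weight = 1/72 + 1/108 + 1/72 = 1/27
P(U=0 | obs) = 1/72 / 1/27 = 3/8
P(U=2 | obs) = 1/108 / 1/27 = 1/4
P(U=3 | obs) = 1/72 / 1/27 = 3/8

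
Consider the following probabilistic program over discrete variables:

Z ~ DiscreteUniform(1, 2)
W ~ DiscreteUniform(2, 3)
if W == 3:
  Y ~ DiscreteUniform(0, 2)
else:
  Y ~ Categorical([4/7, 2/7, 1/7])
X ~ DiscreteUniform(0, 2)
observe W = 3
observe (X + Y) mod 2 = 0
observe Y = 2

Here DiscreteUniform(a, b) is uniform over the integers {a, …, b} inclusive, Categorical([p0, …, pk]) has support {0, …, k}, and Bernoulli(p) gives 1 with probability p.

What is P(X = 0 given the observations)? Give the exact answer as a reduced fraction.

P(X = 0 | obs) = 1/2

Enumerate traces; 4 have nonzero weight after conditioning:
  (Z=1, W=3, Y=2, X=0) weight 1/36
  (Z=1, W=3, Y=2, X=2) weight 1/36
  (Z=2, W=3, Y=2, X=0) weight 1/36
  (Z=2, W=3, Y=2, X=2) weight 1/36
Group by X:
  weight(X=0) = 1/18
  weight(X=2) = 1/18
Total weight = 1/18 + 1/18 = 1/9
P(X=0 | obs) = 1/18 / 1/9 = 1/2
P(X=2 | obs) = 1/18 / 1/9 = 1/2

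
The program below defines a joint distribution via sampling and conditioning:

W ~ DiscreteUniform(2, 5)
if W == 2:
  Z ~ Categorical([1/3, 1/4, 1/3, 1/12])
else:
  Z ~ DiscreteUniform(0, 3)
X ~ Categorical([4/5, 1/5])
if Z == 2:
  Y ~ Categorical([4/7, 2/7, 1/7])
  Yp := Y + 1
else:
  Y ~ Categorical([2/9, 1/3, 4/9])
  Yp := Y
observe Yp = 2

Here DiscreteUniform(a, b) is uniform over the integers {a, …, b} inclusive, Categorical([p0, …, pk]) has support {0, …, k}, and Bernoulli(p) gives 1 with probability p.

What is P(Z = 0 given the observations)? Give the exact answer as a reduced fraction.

P(Z = 0 | obs) = 182/607

Enumerate traces; 32 have nonzero weight after conditioning:
  (W=2, Z=0, X=0, Y=2) weight 4/135
  (W=2, Z=0, X=1, Y=2) weight 1/135
  (W=2, Z=1, X=0, Y=2) weight 1/45
  (W=2, Z=1, X=1, Y=2) weight 1/180
  (W=2, Z=2, X=0, Y=1) weight 2/105
  (W=2, Z=2, X=1, Y=1) weight 1/210
  (W=2, Z=3, X=0, Y=2) weight 1/135
  (W=2, Z=3, X=1, Y=2) weight 1/540
  … 24 more
Group by Z:
  weight(Z=0) = 13/108
  weight(Z=1) = 1/9
  weight(Z=2) = 13/168
  weight(Z=3) = 5/54
Total weight = 13/108 + 1/9 + 13/168 + 5/54 = 607/1512
P(Z=0 | obs) = 13/108 / 607/1512 = 182/607
P(Z=1 | obs) = 1/9 / 607/1512 = 168/607
P(Z=2 | obs) = 13/168 / 607/1512 = 117/607
P(Z=3 | obs) = 5/54 / 607/1512 = 140/607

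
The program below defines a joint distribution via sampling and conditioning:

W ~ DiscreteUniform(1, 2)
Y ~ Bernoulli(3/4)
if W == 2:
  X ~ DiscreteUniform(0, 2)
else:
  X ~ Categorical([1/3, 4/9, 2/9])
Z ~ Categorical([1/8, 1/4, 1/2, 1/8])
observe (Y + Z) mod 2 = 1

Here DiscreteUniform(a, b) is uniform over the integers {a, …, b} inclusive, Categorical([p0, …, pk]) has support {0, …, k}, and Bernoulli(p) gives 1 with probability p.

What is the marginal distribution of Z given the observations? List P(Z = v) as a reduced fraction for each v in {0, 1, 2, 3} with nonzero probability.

P(Z=0) = 1/6, P(Z=1) = 1/9, P(Z=2) = 2/3, P(Z=3) = 1/18

Enumerate traces; 24 have nonzero weight after conditioning:
  (W=1, Y=0, X=0, Z=1) weight 1/96
  (W=1, Y=0, X=0, Z=3) weight 1/192
  (W=1, Y=0, X=1, Z=1) weight 1/72
  (W=1, Y=0, X=1, Z=3) weight 1/144
  (W=1, Y=0, X=2, Z=1) weight 1/144
  (W=1, Y=0, X=2, Z=3) weight 1/288
  (W=1, Y=1, X=0, Z=0) weight 1/64
  (W=1, Y=1, X=0, Z=2) weight 1/16
  … 16 more
Group by Z:
  weight(Z=0) = 3/32
  weight(Z=1) = 1/16
  weight(Z=2) = 3/8
  weight(Z=3) = 1/32
Total weight = 3/32 + 1/16 + 3/8 + 1/32 = 9/16
P(Z=0 | obs) = 3/32 / 9/16 = 1/6
P(Z=1 | obs) = 1/16 / 9/16 = 1/9
P(Z=2 | obs) = 3/8 / 9/16 = 2/3
P(Z=3 | obs) = 1/32 / 9/16 = 1/18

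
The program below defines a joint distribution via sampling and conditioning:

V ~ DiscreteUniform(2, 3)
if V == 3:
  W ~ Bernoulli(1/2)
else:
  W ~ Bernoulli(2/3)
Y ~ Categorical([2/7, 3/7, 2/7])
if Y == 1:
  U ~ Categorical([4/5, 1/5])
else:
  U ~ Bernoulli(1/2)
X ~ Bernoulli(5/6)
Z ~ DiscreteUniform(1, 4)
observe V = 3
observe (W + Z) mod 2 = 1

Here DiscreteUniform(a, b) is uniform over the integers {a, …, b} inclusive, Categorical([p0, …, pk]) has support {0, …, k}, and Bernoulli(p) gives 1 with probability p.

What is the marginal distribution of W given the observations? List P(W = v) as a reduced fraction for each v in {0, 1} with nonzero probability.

P(W=0) = 1/2, P(W=1) = 1/2

Enumerate traces; 48 have nonzero weight after conditioning:
  (V=3, W=0, Y=0, U=0, X=0, Z=1) weight 1/672
  (V=3, W=0, Y=0, U=0, X=0, Z=3) weight 1/672
  (V=3, W=0, Y=0, U=0, X=1, Z=1) weight 5/672
  (V=3, W=0, Y=0, U=0, X=1, Z=3) weight 5/672
  (V=3, W=0, Y=0, U=1, X=0, Z=1) weight 1/672
  (V=3, W=0, Y=0, U=1, X=0, Z=3) weight 1/672
  (V=3, W=0, Y=0, U=1, X=1, Z=1) weight 5/672
  (V=3, W=0, Y=0, U=1, X=1, Z=3) weight 5/672
  (V=3, W=1, Y=0, U=0, X=0, Z=2) weight 1/672
  … 39 more
Group by W:
  weight(W=0) = 1/8
  weight(W=1) = 1/8
Total weight = 1/8 + 1/8 = 1/4
P(W=0 | obs) = 1/8 / 1/4 = 1/2
P(W=1 | obs) = 1/8 / 1/4 = 1/2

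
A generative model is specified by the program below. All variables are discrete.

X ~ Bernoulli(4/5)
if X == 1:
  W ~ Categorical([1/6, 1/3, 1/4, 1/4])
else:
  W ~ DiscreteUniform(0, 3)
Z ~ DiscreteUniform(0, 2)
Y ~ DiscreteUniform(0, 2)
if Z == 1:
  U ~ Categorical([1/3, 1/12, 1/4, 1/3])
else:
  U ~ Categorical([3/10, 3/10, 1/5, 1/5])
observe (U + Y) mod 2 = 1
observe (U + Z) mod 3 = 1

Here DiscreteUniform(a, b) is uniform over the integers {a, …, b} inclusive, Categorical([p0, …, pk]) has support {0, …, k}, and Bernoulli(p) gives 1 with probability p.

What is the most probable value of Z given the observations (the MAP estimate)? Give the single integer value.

argmax_v P(Z = v | obs) = 1

Enumerate traces; 48 have nonzero weight after conditioning:
  (X=0, W=0, Z=0, Y=0, U=1) weight 1/600
  (X=0, W=0, Z=0, Y=2, U=1) weight 1/600
  (X=0, W=0, Z=1, Y=0, U=3) weight 1/540
  (X=0, W=0, Z=1, Y=1, U=0) weight 1/540
  (X=0, W=0, Z=1, Y=2, U=3) weight 1/540
  (X=0, W=0, Z=2, Y=1, U=2) weight 1/900
  (X=0, W=1, Z=0, Y=0, U=1) weight 1/600
  (X=0, W=1, Z=0, Y=2, U=1) weight 1/600
  … 40 more
Group by Z:
  weight(Z=0) = 1/15
  weight(Z=1) = 1/9
  weight(Z=2) = 1/45
Total weight = 1/15 + 1/9 + 1/45 = 1/5
P(Z=0 | obs) = 1/15 / 1/5 = 1/3
P(Z=1 | obs) = 1/9 / 1/5 = 5/9
P(Z=2 | obs) = 1/45 / 1/5 = 1/9
argmax = 1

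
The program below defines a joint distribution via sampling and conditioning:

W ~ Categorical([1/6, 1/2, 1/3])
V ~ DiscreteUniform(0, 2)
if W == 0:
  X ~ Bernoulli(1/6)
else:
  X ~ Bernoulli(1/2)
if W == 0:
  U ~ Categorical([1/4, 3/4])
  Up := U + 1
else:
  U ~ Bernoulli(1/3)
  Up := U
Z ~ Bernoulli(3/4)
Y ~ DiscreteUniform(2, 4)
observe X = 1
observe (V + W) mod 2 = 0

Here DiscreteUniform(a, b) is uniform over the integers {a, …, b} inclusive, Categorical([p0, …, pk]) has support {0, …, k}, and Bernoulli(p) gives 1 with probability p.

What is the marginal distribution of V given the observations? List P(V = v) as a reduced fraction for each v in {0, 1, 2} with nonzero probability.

Enumerate traces; 60 have nonzero weight after conditioning:
  (W=0, V=0, X=1, U=0, Z=0, Y=2) weight 1/5184
  (W=0, V=0, X=1, U=0, Z=0, Y=3) weight 1/5184
  (W=0, V=0, X=1, U=0, Z=0, Y=4) weight 1/5184
  (W=0, V=0, X=1, U=0, Z=1, Y=2) weight 1/1728
  (W=0, V=0, X=1, U=0, Z=1, Y=3) weight 1/1728
  (W=0, V=0, X=1, U=0, Z=1, Y=4) weight 1/1728
  (W=0, V=0, X=1, U=1, Z=0, Y=2) weight 1/1728
  (W=0, V=0, X=1, U=1, Z=0, Y=3) weight 1/1728
  (W=0, V=2, X=1, U=0, Z=0, Y=2) weight 1/5184
  (W=1, V=1, X=1, U=0, Z=0, Y=2) weight 1/216
  … 50 more
Group by V:
  weight(V=0) = 7/108
  weight(V=1) = 1/12
  weight(V=2) = 7/108
Total weight = 7/108 + 1/12 + 7/108 = 23/108
P(V=0 | obs) = 7/108 / 23/108 = 7/23
P(V=1 | obs) = 1/12 / 23/108 = 9/23
P(V=2 | obs) = 7/108 / 23/108 = 7/23

P(V=0) = 7/23, P(V=1) = 9/23, P(V=2) = 7/23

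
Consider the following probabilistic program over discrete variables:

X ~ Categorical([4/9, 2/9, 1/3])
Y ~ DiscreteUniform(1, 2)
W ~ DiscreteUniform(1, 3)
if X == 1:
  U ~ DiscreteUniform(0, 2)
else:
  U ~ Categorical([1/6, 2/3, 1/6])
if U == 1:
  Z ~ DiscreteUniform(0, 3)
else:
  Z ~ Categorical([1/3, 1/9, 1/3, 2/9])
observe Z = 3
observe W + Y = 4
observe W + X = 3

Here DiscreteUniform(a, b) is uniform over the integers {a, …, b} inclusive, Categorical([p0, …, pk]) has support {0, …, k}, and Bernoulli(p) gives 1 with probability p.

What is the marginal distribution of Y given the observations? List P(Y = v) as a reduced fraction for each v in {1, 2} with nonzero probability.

Enumerate traces; 6 have nonzero weight after conditioning:
  (X=0, Y=1, W=3, U=0, Z=3) weight 2/729
  (X=0, Y=1, W=3, U=1, Z=3) weight 1/81
  (X=0, Y=1, W=3, U=2, Z=3) weight 2/729
  (X=1, Y=2, W=2, U=0, Z=3) weight 2/729
  (X=1, Y=2, W=2, U=1, Z=3) weight 1/324
  (X=1, Y=2, W=2, U=2, Z=3) weight 2/729
Group by Y:
  weight(Y=1) = 13/729
  weight(Y=2) = 25/2916
Total weight = 13/729 + 25/2916 = 77/2916
P(Y=1 | obs) = 13/729 / 77/2916 = 52/77
P(Y=2 | obs) = 25/2916 / 77/2916 = 25/77

P(Y=1) = 52/77, P(Y=2) = 25/77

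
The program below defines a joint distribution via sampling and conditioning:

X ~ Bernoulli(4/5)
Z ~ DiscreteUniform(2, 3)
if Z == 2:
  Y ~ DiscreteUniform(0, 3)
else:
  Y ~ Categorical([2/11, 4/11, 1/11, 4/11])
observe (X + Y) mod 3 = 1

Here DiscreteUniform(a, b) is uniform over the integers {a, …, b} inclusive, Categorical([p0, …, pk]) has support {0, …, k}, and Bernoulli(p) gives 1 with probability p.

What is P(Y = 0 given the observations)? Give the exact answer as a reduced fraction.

P(Y = 0 | obs) = 76/211

Enumerate traces; 6 have nonzero weight after conditioning:
  (X=0, Z=2, Y=1) weight 1/40
  (X=0, Z=3, Y=1) weight 2/55
  (X=1, Z=2, Y=0) weight 1/10
  (X=1, Z=2, Y=3) weight 1/10
  (X=1, Z=3, Y=0) weight 4/55
  (X=1, Z=3, Y=3) weight 8/55
Group by Y:
  weight(Y=0) = 19/110
  weight(Y=1) = 27/440
  weight(Y=3) = 27/110
Total weight = 19/110 + 27/440 + 27/110 = 211/440
P(Y=0 | obs) = 19/110 / 211/440 = 76/211
P(Y=1 | obs) = 27/440 / 211/440 = 27/211
P(Y=3 | obs) = 27/110 / 211/440 = 108/211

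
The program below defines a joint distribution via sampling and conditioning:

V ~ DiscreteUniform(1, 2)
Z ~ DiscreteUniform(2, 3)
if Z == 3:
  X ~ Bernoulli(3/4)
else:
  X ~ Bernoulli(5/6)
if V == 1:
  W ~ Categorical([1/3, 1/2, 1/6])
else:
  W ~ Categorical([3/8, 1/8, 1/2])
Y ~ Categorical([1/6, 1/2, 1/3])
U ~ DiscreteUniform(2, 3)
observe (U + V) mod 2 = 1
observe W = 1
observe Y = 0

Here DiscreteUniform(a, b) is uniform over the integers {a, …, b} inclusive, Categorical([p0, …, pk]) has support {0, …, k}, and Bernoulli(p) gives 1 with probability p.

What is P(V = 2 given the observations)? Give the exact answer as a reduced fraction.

P(V = 2 | obs) = 1/5

Enumerate traces; 8 have nonzero weight after conditioning:
  (V=1, Z=2, X=0, W=1, Y=0, U=2) weight 1/576
  (V=1, Z=2, X=1, W=1, Y=0, U=2) weight 5/576
  (V=1, Z=3, X=0, W=1, Y=0, U=2) weight 1/384
  (V=1, Z=3, X=1, W=1, Y=0, U=2) weight 1/128
  (V=2, Z=2, X=0, W=1, Y=0, U=3) weight 1/2304
  (V=2, Z=2, X=1, W=1, Y=0, U=3) weight 5/2304
  (V=2, Z=3, X=0, W=1, Y=0, U=3) weight 1/1536
  (V=2, Z=3, X=1, W=1, Y=0, U=3) weight 1/512
Group by V:
  weight(V=1) = 1/48
  weight(V=2) = 1/192
Total weight = 1/48 + 1/192 = 5/192
P(V=1 | obs) = 1/48 / 5/192 = 4/5
P(V=2 | obs) = 1/192 / 5/192 = 1/5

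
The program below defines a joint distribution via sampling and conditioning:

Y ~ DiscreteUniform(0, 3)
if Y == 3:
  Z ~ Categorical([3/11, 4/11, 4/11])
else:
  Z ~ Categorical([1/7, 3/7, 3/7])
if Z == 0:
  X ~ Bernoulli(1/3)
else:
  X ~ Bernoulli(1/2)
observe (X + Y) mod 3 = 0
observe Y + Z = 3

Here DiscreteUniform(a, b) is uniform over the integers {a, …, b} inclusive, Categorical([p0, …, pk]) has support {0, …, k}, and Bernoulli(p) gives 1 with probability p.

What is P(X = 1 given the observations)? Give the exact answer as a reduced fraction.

Enumerate traces; 2 have nonzero weight after conditioning:
  (Y=2, Z=1, X=1) weight 3/56
  (Y=3, Z=0, X=0) weight 1/22
Group by X:
  weight(X=0) = 1/22
  weight(X=1) = 3/56
Total weight = 1/22 + 3/56 = 61/616
P(X=0 | obs) = 1/22 / 61/616 = 28/61
P(X=1 | obs) = 3/56 / 61/616 = 33/61

P(X = 1 | obs) = 33/61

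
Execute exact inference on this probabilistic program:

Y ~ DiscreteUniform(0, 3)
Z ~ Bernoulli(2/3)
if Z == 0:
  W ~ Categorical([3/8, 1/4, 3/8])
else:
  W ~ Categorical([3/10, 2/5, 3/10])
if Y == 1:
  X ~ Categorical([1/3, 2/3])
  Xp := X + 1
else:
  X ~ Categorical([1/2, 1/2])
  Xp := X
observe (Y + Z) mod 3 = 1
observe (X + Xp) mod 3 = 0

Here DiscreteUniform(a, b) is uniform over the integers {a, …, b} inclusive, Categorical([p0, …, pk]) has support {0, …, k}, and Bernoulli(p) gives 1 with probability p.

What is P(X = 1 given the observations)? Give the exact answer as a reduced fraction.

P(X = 1 | obs) = 1/4

Enumerate traces; 9 have nonzero weight after conditioning:
  (Y=0, Z=1, W=0, X=0) weight 1/40
  (Y=0, Z=1, W=1, X=0) weight 1/30
  (Y=0, Z=1, W=2, X=0) weight 1/40
  (Y=1, Z=0, W=0, X=1) weight 1/48
  (Y=1, Z=0, W=1, X=1) weight 1/72
  (Y=1, Z=0, W=2, X=1) weight 1/48
  (Y=3, Z=1, W=0, X=0) weight 1/40
  (Y=3, Z=1, W=1, X=0) weight 1/30
  … 1 more
Group by X:
  weight(X=0) = 1/6
  weight(X=1) = 1/18
Total weight = 1/6 + 1/18 = 2/9
P(X=0 | obs) = 1/6 / 2/9 = 3/4
P(X=1 | obs) = 1/18 / 2/9 = 1/4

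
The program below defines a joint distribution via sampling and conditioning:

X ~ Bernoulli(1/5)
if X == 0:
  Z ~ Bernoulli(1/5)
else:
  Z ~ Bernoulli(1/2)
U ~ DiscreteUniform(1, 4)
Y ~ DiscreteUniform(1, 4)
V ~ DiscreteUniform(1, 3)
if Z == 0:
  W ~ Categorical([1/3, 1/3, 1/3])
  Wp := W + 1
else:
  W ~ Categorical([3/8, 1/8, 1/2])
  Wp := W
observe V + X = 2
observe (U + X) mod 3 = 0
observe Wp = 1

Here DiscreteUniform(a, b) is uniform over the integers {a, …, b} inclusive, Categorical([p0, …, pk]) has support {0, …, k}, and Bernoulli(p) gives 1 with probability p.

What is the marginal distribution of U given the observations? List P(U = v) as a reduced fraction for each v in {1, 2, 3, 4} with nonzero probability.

Enumerate traces; 16 have nonzero weight after conditioning:
  (X=0, Z=0, U=3, Y=1, V=2, W=0) weight 1/225
  (X=0, Z=0, U=3, Y=2, V=2, W=0) weight 1/225
  (X=0, Z=0, U=3, Y=3, V=2, W=0) weight 1/225
  (X=0, Z=0, U=3, Y=4, V=2, W=0) weight 1/225
  (X=0, Z=1, U=3, Y=1, V=2, W=1) weight 1/2400
  (X=0, Z=1, U=3, Y=2, V=2, W=1) weight 1/2400
  (X=0, Z=1, U=3, Y=3, V=2, W=1) weight 1/2400
  (X=0, Z=1, U=3, Y=4, V=2, W=1) weight 1/2400
  (X=1, Z=0, U=2, Y=1, V=1, W=0) weight 1/1440
  … 7 more
Group by U:
  weight(U=2) = 11/2880
  weight(U=3) = 7/360
Total weight = 11/2880 + 7/360 = 67/2880
P(U=2 | obs) = 11/2880 / 67/2880 = 11/67
P(U=3 | obs) = 7/360 / 67/2880 = 56/67

P(U=2) = 11/67, P(U=3) = 56/67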